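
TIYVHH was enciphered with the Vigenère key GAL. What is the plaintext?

Repeat the key across the ciphertext: GALGAL
T(19)−G(6): 13 → N
I(8)−A(0): 8 → I
Y(24)−L(11): 13 → N
V(21)−G(6): 15 → P
H(7)−A(0): 7 → H
H(7)−L(11): -4≡22 → W

NINPHW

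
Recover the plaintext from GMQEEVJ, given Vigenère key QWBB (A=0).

Repeat the key across the ciphertext: QWBBQWB
G(6)−Q(16): -10≡16 → Q
M(12)−W(22): -10≡16 → Q
Q(16)−B(1): 15 → P
E(4)−B(1): 3 → D
E(4)−Q(16): -12≡14 → O
V(21)−W(22): -1≡25 → Z
J(9)−B(1): 8 → I

QQPDOZI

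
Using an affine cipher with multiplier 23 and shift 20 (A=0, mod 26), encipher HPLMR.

ZBNKV

H(7): 23·7+20=181≡25 → Z
P(15): 23·15+20=365≡1 → B
L(11): 23·11+20=273≡13 → N
M(12): 23·12+20=296≡10 → K
R(17): 23·17+20=411≡21 → V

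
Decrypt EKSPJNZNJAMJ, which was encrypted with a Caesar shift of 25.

E(4): 4−25=-21≡5 → F
K(10): 10−25=-15≡11 → L
S(18): 18−25=-7≡19 → T
P(15): 15−25=-10≡16 → Q
J(9): 9−25=-16≡10 → K
N(13): 13−25=-12≡14 → O
Z(25): 25−25=0 → A
N(13): 13−25=-12≡14 → O
J(9): 9−25=-16≡10 → K
A(0): 0−25=-25≡1 → B
M(12): 12−25=-13≡13 → N
J(9): 9−25=-16≡10 → K

FLTQKOAOKBNK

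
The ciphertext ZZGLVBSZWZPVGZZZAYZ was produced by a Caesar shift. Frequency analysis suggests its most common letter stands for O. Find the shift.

The most frequent ciphertext letter is Z (appears 8 times).
Z is position 25; O is position 14.
Shift = 11.

11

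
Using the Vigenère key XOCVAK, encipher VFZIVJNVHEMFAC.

Repeat the key across the message: XOCVAKXOCVAKXO
V(21)+X(23): 44≡18 → S
F(5)+O(14): 19 → T
Z(25)+C(2): 27≡1 → B
I(8)+V(21): 29≡3 → D
V(21)+A(0): 21 → V
J(9)+K(10): 19 → T
N(13)+X(23): 36≡10 → K
V(21)+O(14): 35≡9 → J
H(7)+C(2): 9 → J
E(4)+V(21): 25 → Z
M(12)+A(0): 12 → M
F(5)+K(10): 15 → P
A(0)+X(23): 23 → X
C(2)+O(14): 16 → Q

STBDVTKJJZMPXQ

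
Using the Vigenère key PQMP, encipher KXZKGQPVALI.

Repeat the key across the message: PQMPPQMPPQM
K(10)+P(15): 25 → Z
X(23)+Q(16): 39≡13 → N
Z(25)+M(12): 37≡11 → L
K(10)+P(15): 25 → Z
G(6)+P(15): 21 → V
Q(16)+Q(16): 32≡6 → G
P(15)+M(12): 27≡1 → B
V(21)+P(15): 36≡10 → K
A(0)+P(15): 15 → P
L(11)+Q(16): 27≡1 → B
I(8)+M(12): 20 → U

ZNLZVGBKPBU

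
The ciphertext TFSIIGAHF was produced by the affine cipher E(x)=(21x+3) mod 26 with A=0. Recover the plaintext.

The inverse of 21 mod 26 is 5, since 21·5=105≡1. Apply D(y)=5·(y−3) mod 26:
T(19): 5·(19−3)=80≡2 → C
F(5): 5·(5−3)=10 → K
S(18): 5·(18−3)=75≡23 → X
I(8): 5·(8−3)=25 → Z
I(8): 5·(8−3)=25 → Z
G(6): 5·(6−3)=15 → P
A(0): 5·(0−3)=-15≡11 → L
H(7): 5·(7−3)=20 → U
F(5): 5·(5−3)=10 → K

CKXZZPLUK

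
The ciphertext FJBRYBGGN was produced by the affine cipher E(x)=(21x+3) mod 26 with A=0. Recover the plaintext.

KEQSBQPPY

The inverse of 21 mod 26 is 5, since 21·5=105≡1. Apply D(y)=5·(y−3) mod 26:
F(5): 5·(5−3)=10 → K
J(9): 5·(9−3)=30≡4 → E
B(1): 5·(1−3)=-10≡16 → Q
R(17): 5·(17−3)=70≡18 → S
Y(24): 5·(24−3)=105≡1 → B
B(1): 5·(1−3)=-10≡16 → Q
G(6): 5·(6−3)=15 → P
G(6): 5·(6−3)=15 → P
N(13): 5·(13−3)=50≡24 → Y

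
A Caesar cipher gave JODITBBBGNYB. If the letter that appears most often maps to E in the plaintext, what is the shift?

23

The most frequent ciphertext letter is B (appears 4 times).
B is position 1; E is position 4.
Shift = -3≡23.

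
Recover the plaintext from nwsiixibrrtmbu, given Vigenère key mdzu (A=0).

bttowujhfouspr

Repeat the key across the ciphertext: mdzumdzumdzumd
n(13)−m(12): 1 → b
w(22)−d(3): 19 → t
s(18)−z(25): -7≡19 → t
i(8)−u(20): -12≡14 → o
i(8)−m(12): -4≡22 → w
x(23)−d(3): 20 → u
i(8)−z(25): -17≡9 → j
b(1)−u(20): -19≡7 → h
r(17)−m(12): 5 → f
r(17)−d(3): 14 → o
t(19)−z(25): -6≡20 → u
m(12)−u(20): -8≡18 → s
b(1)−m(12): -11≡15 → p
u(20)−d(3): 17 → r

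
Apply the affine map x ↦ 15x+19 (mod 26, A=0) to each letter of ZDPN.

EMKG

Z(25): 15·25+19=394≡4 → E
D(3): 15·3+19=64≡12 → M
P(15): 15·15+19=244≡10 → K
N(13): 15·13+19=214≡6 → G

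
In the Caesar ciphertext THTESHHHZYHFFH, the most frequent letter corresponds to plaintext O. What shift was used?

The most frequent ciphertext letter is H (appears 6 times).
H is position 7; O is position 14.
Shift = -7≡19.

19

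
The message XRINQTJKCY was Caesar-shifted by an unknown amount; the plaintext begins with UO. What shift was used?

From the crib: X(23)−U(20)=3, so the shift is 3.

3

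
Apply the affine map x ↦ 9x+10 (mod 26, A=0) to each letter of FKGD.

DWML

F(5): 9·5+10=55≡3 → D
K(10): 9·10+10=100≡22 → W
G(6): 9·6+10=64≡12 → M
D(3): 9·3+10=37≡11 → L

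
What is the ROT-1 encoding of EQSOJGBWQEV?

FRTPKHCXRFW

E(4): 4+1=5 → F
Q(16): 16+1=17 → R
S(18): 18+1=19 → T
O(14): 14+1=15 → P
J(9): 9+1=10 → K
G(6): 6+1=7 → H
B(1): 1+1=2 → C
W(22): 22+1=23 → X
Q(16): 16+1=17 → R
E(4): 4+1=5 → F
V(21): 21+1=22 → W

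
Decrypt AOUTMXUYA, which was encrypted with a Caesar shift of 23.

A(0): 0−23=-23≡3 → D
O(14): 14−23=-9≡17 → R
U(20): 20−23=-3≡23 → X
T(19): 19−23=-4≡22 → W
M(12): 12−23=-11≡15 → P
X(23): 23−23=0 → A
U(20): 20−23=-3≡23 → X
Y(24): 24−23=1 → B
A(0): 0−23=-23≡3 → D

DRXWPAXBD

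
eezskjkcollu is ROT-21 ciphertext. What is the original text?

e(4): 4−21=-17≡9 → j
e(4): 4−21=-17≡9 → j
z(25): 25−21=4 → e
s(18): 18−21=-3≡23 → x
k(10): 10−21=-11≡15 → p
j(9): 9−21=-12≡14 → o
k(10): 10−21=-11≡15 → p
c(2): 2−21=-19≡7 → h
o(14): 14−21=-7≡19 → t
l(11): 11−21=-10≡16 → q
l(11): 11−21=-10≡16 → q
u(20): 20−21=-1≡25 → z

jjexpophtqqz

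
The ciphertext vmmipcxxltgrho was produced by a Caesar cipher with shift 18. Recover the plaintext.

duuqxkfftbozpw

v(21): 21−18=3 → d
m(12): 12−18=-6≡20 → u
m(12): 12−18=-6≡20 → u
i(8): 8−18=-10≡16 → q
p(15): 15−18=-3≡23 → x
c(2): 2−18=-16≡10 → k
x(23): 23−18=5 → f
x(23): 23−18=5 → f
l(11): 11−18=-7≡19 → t
t(19): 19−18=1 → b
g(6): 6−18=-12≡14 → o
r(17): 17−18=-1≡25 → z
h(7): 7−18=-11≡15 → p
o(14): 14−18=-4≡22 → w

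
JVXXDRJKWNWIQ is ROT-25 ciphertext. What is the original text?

KWYYESKLXOXJR

J(9): 9−25=-16≡10 → K
V(21): 21−25=-4≡22 → W
X(23): 23−25=-2≡24 → Y
X(23): 23−25=-2≡24 → Y
D(3): 3−25=-22≡4 → E
R(17): 17−25=-8≡18 → S
J(9): 9−25=-16≡10 → K
K(10): 10−25=-15≡11 → L
W(22): 22−25=-3≡23 → X
N(13): 13−25=-12≡14 → O
W(22): 22−25=-3≡23 → X
I(8): 8−25=-17≡9 → J
Q(16): 16−25=-9≡17 → R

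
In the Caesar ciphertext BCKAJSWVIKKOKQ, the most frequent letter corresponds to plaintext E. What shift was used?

The most frequent ciphertext letter is K (appears 4 times).
K is position 10; E is position 4.
Shift = 6.

6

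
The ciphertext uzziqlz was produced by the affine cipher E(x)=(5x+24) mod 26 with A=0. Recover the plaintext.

uvvconv

The inverse of 5 mod 26 is 21, since 5·21=105≡1. Apply D(y)=21·(y−24) mod 26:
u(20): 21·(20−24)=-84≡20 → u
z(25): 21·(25−24)=21 → v
z(25): 21·(25−24)=21 → v
i(8): 21·(8−24)=-336≡2 → c
q(16): 21·(16−24)=-168≡14 → o
l(11): 21·(11−24)=-273≡13 → n
z(25): 21·(25−24)=21 → v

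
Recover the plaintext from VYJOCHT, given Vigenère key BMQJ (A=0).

Repeat the key across the ciphertext: BMQJBMQ
V(21)−B(1): 20 → U
Y(24)−M(12): 12 → M
J(9)−Q(16): -7≡19 → T
O(14)−J(9): 5 → F
C(2)−B(1): 1 → B
H(7)−M(12): -5≡21 → V
T(19)−Q(16): 3 → D

UMTFBVD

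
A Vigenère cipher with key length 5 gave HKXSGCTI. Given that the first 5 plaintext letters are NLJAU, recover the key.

UZOSM

Subtract each crib letter from the matching ciphertext letter (mod 26):
H(7)−N(13)=-6≡20 → U
K(10)−L(11)=-1≡25 → Z
X(23)−J(9)=14 → O
S(18)−A(0)=18 → S
G(6)−U(20)=-14≡12 → M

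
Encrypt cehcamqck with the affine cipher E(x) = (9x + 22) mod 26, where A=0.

oghowakoi

c(2): 9·2+22=40≡14 → o
e(4): 9·4+22=58≡6 → g
h(7): 9·7+22=85≡7 → h
c(2): 9·2+22=40≡14 → o
a(0): 9·0+22=22 → w
m(12): 9·12+22=130≡0 → a
q(16): 9·16+22=166≡10 → k
c(2): 9·2+22=40≡14 → o
k(10): 9·10+22=112≡8 → i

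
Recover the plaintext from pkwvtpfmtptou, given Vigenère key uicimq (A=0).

vcunhzlerhhya

Repeat the key across the ciphertext: uicimquicimqu
p(15)−u(20): -5≡21 → v
k(10)−i(8): 2 → c
w(22)−c(2): 20 → u
v(21)−i(8): 13 → n
t(19)−m(12): 7 → h
p(15)−q(16): -1≡25 → z
f(5)−u(20): -15≡11 → l
m(12)−i(8): 4 → e
t(19)−c(2): 17 → r
p(15)−i(8): 7 → h
t(19)−m(12): 7 → h
o(14)−q(16): -2≡24 → y
u(20)−u(20): 0 → a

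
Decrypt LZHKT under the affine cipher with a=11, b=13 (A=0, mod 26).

OUQVK

The inverse of 11 mod 26 is 19, since 11·19=209≡1. Apply D(y)=19·(y−13) mod 26:
L(11): 19·(11−13)=-38≡14 → O
Z(25): 19·(25−13)=228≡20 → U
H(7): 19·(7−13)=-114≡16 → Q
K(10): 19·(10−13)=-57≡21 → V
T(19): 19·(19−13)=114≡10 → K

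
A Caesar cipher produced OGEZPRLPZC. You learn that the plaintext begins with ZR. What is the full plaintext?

From the crib: O(14)−Z(25)=-11≡15, so the shift is 15.
Subtract 15 from each ciphertext letter:
O(14): 14−15=-1≡25 → Z
G(6): 6−15=-9≡17 → R
E(4): 4−15=-11≡15 → P
Z(25): 25−15=10 → K
P(15): 15−15=0 → A
R(17): 17−15=2 → C
L(11): 11−15=-4≡22 → W
P(15): 15−15=0 → A
Z(25): 25−15=10 → K
C(2): 2−15=-13≡13 → N

ZRPKACWAKN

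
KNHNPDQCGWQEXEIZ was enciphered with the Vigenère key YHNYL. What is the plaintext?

MGUPEFJPILSXKGXB

Repeat the key across the ciphertext: YHNYLYHNYLYHNYLY
K(10)−Y(24): -14≡12 → M
N(13)−H(7): 6 → G
H(7)−N(13): -6≡20 → U
N(13)−Y(24): -11≡15 → P
P(15)−L(11): 4 → E
D(3)−Y(24): -21≡5 → F
Q(16)−H(7): 9 → J
C(2)−N(13): -11≡15 → P
G(6)−Y(24): -18≡8 → I
W(22)−L(11): 11 → L
Q(16)−Y(24): -8≡18 → S
E(4)−H(7): -3≡23 → X
X(23)−N(13): 10 → K
E(4)−Y(24): -20≡6 → G
I(8)−L(11): -3≡23 → X
Z(25)−Y(24): 1 → B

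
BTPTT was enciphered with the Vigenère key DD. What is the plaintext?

Repeat the key across the ciphertext: DDDDD
B(1)−D(3): -2≡24 → Y
T(19)−D(3): 16 → Q
P(15)−D(3): 12 → M
T(19)−D(3): 16 → Q
T(19)−D(3): 16 → Q

YQMQQ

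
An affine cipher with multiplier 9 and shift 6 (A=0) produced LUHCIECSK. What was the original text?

The inverse of 9 mod 26 is 3, since 9·3=27≡1. Apply D(y)=3·(y−6) mod 26:
L(11): 3·(11−6)=15 → P
U(20): 3·(20−6)=42≡16 → Q
H(7): 3·(7−6)=3 → D
C(2): 3·(2−6)=-12≡14 → O
I(8): 3·(8−6)=6 → G
E(4): 3·(4−6)=-6≡20 → U
C(2): 3·(2−6)=-12≡14 → O
S(18): 3·(18−6)=36≡10 → K
K(10): 3·(10−6)=12 → M

PQDOGUOKM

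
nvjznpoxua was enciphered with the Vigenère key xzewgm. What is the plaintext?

qwfdhdryqe

Repeat the key across the ciphertext: xzewgmxzew
n(13)−x(23): -10≡16 → q
v(21)−z(25): -4≡22 → w
j(9)−e(4): 5 → f
z(25)−w(22): 3 → d
n(13)−g(6): 7 → h
p(15)−m(12): 3 → d
o(14)−x(23): -9≡17 → r
x(23)−z(25): -2≡24 → y
u(20)−e(4): 16 → q
a(0)−w(22): -22≡4 → e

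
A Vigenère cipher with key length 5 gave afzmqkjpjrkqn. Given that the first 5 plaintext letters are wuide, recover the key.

Subtract each crib letter from the matching ciphertext letter (mod 26):
a(0)−w(22)=-22≡4 → e
f(5)−u(20)=-15≡11 → l
z(25)−i(8)=17 → r
m(12)−d(3)=9 → j
q(16)−e(4)=12 → m

elrjm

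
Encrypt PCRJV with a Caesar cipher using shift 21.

KXMEQ

P(15): 15+21=36≡10 → K
C(2): 2+21=23 → X
R(17): 17+21=38≡12 → M
J(9): 9+21=30≡4 → E
V(21): 21+21=42≡16 → Q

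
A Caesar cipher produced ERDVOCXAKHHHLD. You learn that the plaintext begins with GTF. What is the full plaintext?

From the crib: E(4)−G(6)=-2≡24, so the shift is 24.
Subtract 24 from each ciphertext letter:
E(4): 4−24=-20≡6 → G
R(17): 17−24=-7≡19 → T
D(3): 3−24=-21≡5 → F
V(21): 21−24=-3≡23 → X
O(14): 14−24=-10≡16 → Q
C(2): 2−24=-22≡4 → E
X(23): 23−24=-1≡25 → Z
A(0): 0−24=-24≡2 → C
K(10): 10−24=-14≡12 → M
H(7): 7−24=-17≡9 → J
H(7): 7−24=-17≡9 → J
H(7): 7−24=-17≡9 → J
L(11): 11−24=-13≡13 → N
D(3): 3−24=-21≡5 → F

GTFXQEZCMJJJNF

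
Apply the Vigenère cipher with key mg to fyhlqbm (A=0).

Repeat the key across the message: mgmgmgm
f(5)+m(12): 17 → r
y(24)+g(6): 30≡4 → e
h(7)+m(12): 19 → t
l(11)+g(6): 17 → r
q(16)+m(12): 28≡2 → c
b(1)+g(6): 7 → h
m(12)+m(12): 24 → y

retrchy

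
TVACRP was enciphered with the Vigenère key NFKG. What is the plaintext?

GQQWEK

Repeat the key across the ciphertext: NFKGNF
T(19)−N(13): 6 → G
V(21)−F(5): 16 → Q
A(0)−K(10): -10≡16 → Q
C(2)−G(6): -4≡22 → W
R(17)−N(13): 4 → E
P(15)−F(5): 10 → K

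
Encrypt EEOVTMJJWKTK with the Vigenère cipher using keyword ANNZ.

Repeat the key across the message: ANNZANNZANNZ
E(4)+A(0): 4 → E
E(4)+N(13): 17 → R
O(14)+N(13): 27≡1 → B
V(21)+Z(25): 46≡20 → U
T(19)+A(0): 19 → T
M(12)+N(13): 25 → Z
J(9)+N(13): 22 → W
J(9)+Z(25): 34≡8 → I
W(22)+A(0): 22 → W
K(10)+N(13): 23 → X
T(19)+N(13): 32≡6 → G
K(10)+Z(25): 35≡9 → J

ERBUTZWIWXGJ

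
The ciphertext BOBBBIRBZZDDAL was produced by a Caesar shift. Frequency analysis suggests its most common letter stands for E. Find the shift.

The most frequent ciphertext letter is B (appears 5 times).
B is position 1; E is position 4.
Shift = -3≡23.

23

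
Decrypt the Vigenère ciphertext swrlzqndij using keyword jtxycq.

jdunxaekll

Repeat the key across the ciphertext: jtxycqjtxy
s(18)−j(9): 9 → j
w(22)−t(19): 3 → d
r(17)−x(23): -6≡20 → u
l(11)−y(24): -13≡13 → n
z(25)−c(2): 23 → x
q(16)−q(16): 0 → a
n(13)−j(9): 4 → e
d(3)−t(19): -16≡10 → k
i(8)−x(23): -15≡11 → l
j(9)−y(24): -15≡11 → l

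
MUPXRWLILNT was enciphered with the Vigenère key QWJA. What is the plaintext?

Repeat the key across the ciphertext: QWJAQWJAQWJ
M(12)−Q(16): -4≡22 → W
U(20)−W(22): -2≡24 → Y
P(15)−J(9): 6 → G
X(23)−A(0): 23 → X
R(17)−Q(16): 1 → B
W(22)−W(22): 0 → A
L(11)−J(9): 2 → C
I(8)−A(0): 8 → I
L(11)−Q(16): -5≡21 → V
N(13)−W(22): -9≡17 → R
T(19)−J(9): 10 → K

WYGXBACIVRK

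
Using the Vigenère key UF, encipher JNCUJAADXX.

DSWZDFUIRC

Repeat the key across the message: UFUFUFUFUF
J(9)+U(20): 29≡3 → D
N(13)+F(5): 18 → S
C(2)+U(20): 22 → W
U(20)+F(5): 25 → Z
J(9)+U(20): 29≡3 → D
A(0)+F(5): 5 → F
A(0)+U(20): 20 → U
D(3)+F(5): 8 → I
X(23)+U(20): 43≡17 → R
X(23)+F(5): 28≡2 → C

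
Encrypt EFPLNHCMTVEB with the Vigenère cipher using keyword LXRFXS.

Repeat the key across the message: LXRFXSLXRFXS
E(4)+L(11): 15 → P
F(5)+X(23): 28≡2 → C
P(15)+R(17): 32≡6 → G
L(11)+F(5): 16 → Q
N(13)+X(23): 36≡10 → K
H(7)+S(18): 25 → Z
C(2)+L(11): 13 → N
M(12)+X(23): 35≡9 → J
T(19)+R(17): 36≡10 → K
V(21)+F(5): 26≡0 → A
E(4)+X(23): 27≡1 → B
B(1)+S(18): 19 → T

PCGQKZNJKABT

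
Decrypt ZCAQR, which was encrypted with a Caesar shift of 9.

Z(25): 25−9=16 → Q
C(2): 2−9=-7≡19 → T
A(0): 0−9=-9≡17 → R
Q(16): 16−9=7 → H
R(17): 17−9=8 → I

QTRHI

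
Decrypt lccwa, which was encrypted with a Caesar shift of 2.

jaauy

l(11): 11−2=9 → j
c(2): 2−2=0 → a
c(2): 2−2=0 → a
w(22): 22−2=20 → u
a(0): 0−2=-2≡24 → y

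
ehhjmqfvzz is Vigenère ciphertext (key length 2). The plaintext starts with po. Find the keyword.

pt

Subtract each crib letter from the matching ciphertext letter (mod 26):
e(4)−p(15)=-11≡15 → p
h(7)−o(14)=-7≡19 → t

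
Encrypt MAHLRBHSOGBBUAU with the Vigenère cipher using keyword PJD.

BJKAAEWBRVKEJJX

Repeat the key across the message: PJDPJDPJDPJDPJD
M(12)+P(15): 27≡1 → B
A(0)+J(9): 9 → J
H(7)+D(3): 10 → K
L(11)+P(15): 26≡0 → A
R(17)+J(9): 26≡0 → A
B(1)+D(3): 4 → E
H(7)+P(15): 22 → W
S(18)+J(9): 27≡1 → B
O(14)+D(3): 17 → R
G(6)+P(15): 21 → V
B(1)+J(9): 10 → K
B(1)+D(3): 4 → E
U(20)+P(15): 35≡9 → J
A(0)+J(9): 9 → J
U(20)+D(3): 23 → X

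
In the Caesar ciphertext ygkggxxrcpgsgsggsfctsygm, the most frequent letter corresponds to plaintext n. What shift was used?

The most frequent ciphertext letter is g (appears 8 times).
g is position 6; n is position 13.
Shift = -7≡19.

19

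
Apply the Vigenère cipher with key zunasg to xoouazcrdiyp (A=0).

Repeat the key across the message: zunasgzunasg
x(23)+z(25): 48≡22 → w
o(14)+u(20): 34≡8 → i
o(14)+n(13): 27≡1 → b
u(20)+a(0): 20 → u
a(0)+s(18): 18 → s
z(25)+g(6): 31≡5 → f
c(2)+z(25): 27≡1 → b
r(17)+u(20): 37≡11 → l
d(3)+n(13): 16 → q
i(8)+a(0): 8 → i
y(24)+s(18): 42≡16 → q
p(15)+g(6): 21 → v

wibusfblqiqv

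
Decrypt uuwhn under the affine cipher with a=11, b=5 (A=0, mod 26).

The inverse of 11 mod 26 is 19, since 11·19=209≡1. Apply D(y)=19·(y−5) mod 26:
u(20): 19·(20−5)=285≡25 → z
u(20): 19·(20−5)=285≡25 → z
w(22): 19·(22−5)=323≡11 → l
h(7): 19·(7−5)=38≡12 → m
n(13): 19·(13−5)=152≡22 → w

zzlmw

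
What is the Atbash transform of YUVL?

BFEO

Y(24) → B(1)
U(20) → F(5)
V(21) → E(4)
L(11) → O(14)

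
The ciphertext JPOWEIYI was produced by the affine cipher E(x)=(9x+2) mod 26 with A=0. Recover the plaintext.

VNKIGSOS

The inverse of 9 mod 26 is 3, since 9·3=27≡1. Apply D(y)=3·(y−2) mod 26:
J(9): 3·(9−2)=21 → V
P(15): 3·(15−2)=39≡13 → N
O(14): 3·(14−2)=36≡10 → K
W(22): 3·(22−2)=60≡8 → I
E(4): 3·(4−2)=6 → G
I(8): 3·(8−2)=18 → S
Y(24): 3·(24−2)=66≡14 → O
I(8): 3·(8−2)=18 → S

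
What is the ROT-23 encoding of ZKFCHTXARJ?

Z(25): 25+23=48≡22 → W
K(10): 10+23=33≡7 → H
F(5): 5+23=28≡2 → C
C(2): 2+23=25 → Z
H(7): 7+23=30≡4 → E
T(19): 19+23=42≡16 → Q
X(23): 23+23=46≡20 → U
A(0): 0+23=23 → X
R(17): 17+23=40≡14 → O
J(9): 9+23=32≡6 → G

WHCZEQUXOG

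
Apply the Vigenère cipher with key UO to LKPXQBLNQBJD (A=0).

FYJLKPFBKPDR

Repeat the key across the message: UOUOUOUOUOUO
L(11)+U(20): 31≡5 → F
K(10)+O(14): 24 → Y
P(15)+U(20): 35≡9 → J
X(23)+O(14): 37≡11 → L
Q(16)+U(20): 36≡10 → K
B(1)+O(14): 15 → P
L(11)+U(20): 31≡5 → F
N(13)+O(14): 27≡1 → B
Q(16)+U(20): 36≡10 → K
B(1)+O(14): 15 → P
J(9)+U(20): 29≡3 → D
D(3)+O(14): 17 → R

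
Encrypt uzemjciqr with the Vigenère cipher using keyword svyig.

mucupudoz

Repeat the key across the message: svyigsvyi
u(20)+s(18): 38≡12 → m
z(25)+v(21): 46≡20 → u
e(4)+y(24): 28≡2 → c
m(12)+i(8): 20 → u
j(9)+g(6): 15 → p
c(2)+s(18): 20 → u
i(8)+v(21): 29≡3 → d
q(16)+y(24): 40≡14 → o
r(17)+i(8): 25 → z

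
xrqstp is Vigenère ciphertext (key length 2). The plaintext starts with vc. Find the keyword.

cp

Subtract each crib letter from the matching ciphertext letter (mod 26):
x(23)−v(21)=2 → c
r(17)−c(2)=15 → p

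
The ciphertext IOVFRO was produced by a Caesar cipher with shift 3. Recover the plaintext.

FLSCOL

I(8): 8−3=5 → F
O(14): 14−3=11 → L
V(21): 21−3=18 → S
F(5): 5−3=2 → C
R(17): 17−3=14 → O
O(14): 14−3=11 → L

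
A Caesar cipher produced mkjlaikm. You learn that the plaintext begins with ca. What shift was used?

10

From the crib: m(12)−c(2)=10, so the shift is 10.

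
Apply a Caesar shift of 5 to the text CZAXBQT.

HEFCGVY

C(2): 2+5=7 → H
Z(25): 25+5=30≡4 → E
A(0): 0+5=5 → F
X(23): 23+5=28≡2 → C
B(1): 1+5=6 → G
Q(16): 16+5=21 → V
T(19): 19+5=24 → Y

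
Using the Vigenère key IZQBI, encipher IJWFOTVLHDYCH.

Repeat the key across the message: IZQBIIZQBIIZQ
I(8)+I(8): 16 → Q
J(9)+Z(25): 34≡8 → I
W(22)+Q(16): 38≡12 → M
F(5)+B(1): 6 → G
O(14)+I(8): 22 → W
T(19)+I(8): 27≡1 → B
V(21)+Z(25): 46≡20 → U
L(11)+Q(16): 27≡1 → B
H(7)+B(1): 8 → I
D(3)+I(8): 11 → L
Y(24)+I(8): 32≡6 → G
C(2)+Z(25): 27≡1 → B
H(7)+Q(16): 23 → X

QIMGWBUBILGBX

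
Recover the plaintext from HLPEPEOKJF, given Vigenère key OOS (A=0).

Repeat the key across the ciphertext: OOSOOSOOSO
H(7)−O(14): -7≡19 → T
L(11)−O(14): -3≡23 → X
P(15)−S(18): -3≡23 → X
E(4)−O(14): -10≡16 → Q
P(15)−O(14): 1 → B
E(4)−S(18): -14≡12 → M
O(14)−O(14): 0 → A
K(10)−O(14): -4≡22 → W
J(9)−S(18): -9≡17 → R
F(5)−O(14): -9≡17 → R

TXXQBMAWRR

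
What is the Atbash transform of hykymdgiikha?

h(7) → s(18)
y(24) → b(1)
k(10) → p(15)
y(24) → b(1)
m(12) → n(13)
d(3) → w(22)
g(6) → t(19)
i(8) → r(17)
i(8) → r(17)
k(10) → p(15)
h(7) → s(18)
a(0) → z(25)

sbpbnwtrrpsz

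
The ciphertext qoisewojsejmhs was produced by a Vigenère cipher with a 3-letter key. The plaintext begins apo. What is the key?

qzu

Subtract each crib letter from the matching ciphertext letter (mod 26):
q(16)−a(0)=16 → q
o(14)−p(15)=-1≡25 → z
i(8)−o(14)=-6≡20 → u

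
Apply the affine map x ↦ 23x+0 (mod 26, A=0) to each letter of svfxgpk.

s(18): 23·18+0=414≡24 → y
v(21): 23·21+0=483≡15 → p
f(5): 23·5+0=115≡11 → l
x(23): 23·23+0=529≡9 → j
g(6): 23·6+0=138≡8 → i
p(15): 23·15+0=345≡7 → h
k(10): 23·10+0=230≡22 → w

ypljihw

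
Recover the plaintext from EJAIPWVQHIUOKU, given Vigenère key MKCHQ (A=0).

SZYBZKLOASIEIN

Repeat the key across the ciphertext: MKCHQMKCHQMKCH
E(4)−M(12): -8≡18 → S
J(9)−K(10): -1≡25 → Z
A(0)−C(2): -2≡24 → Y
I(8)−H(7): 1 → B
P(15)−Q(16): -1≡25 → Z
W(22)−M(12): 10 → K
V(21)−K(10): 11 → L
Q(16)−C(2): 14 → O
H(7)−H(7): 0 → A
I(8)−Q(16): -8≡18 → S
U(20)−M(12): 8 → I
O(14)−K(10): 4 → E
K(10)−C(2): 8 → I
U(20)−H(7): 13 → N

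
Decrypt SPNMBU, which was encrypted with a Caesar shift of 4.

OLJIXQ

S(18): 18−4=14 → O
P(15): 15−4=11 → L
N(13): 13−4=9 → J
M(12): 12−4=8 → I
B(1): 1−4=-3≡23 → X
U(20): 20−4=16 → Q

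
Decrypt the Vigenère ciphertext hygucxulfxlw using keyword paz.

Repeat the key across the ciphertext: pazpazpazpaz
h(7)−p(15): -8≡18 → s
y(24)−a(0): 24 → y
g(6)−z(25): -19≡7 → h
u(20)−p(15): 5 → f
c(2)−a(0): 2 → c
x(23)−z(25): -2≡24 → y
u(20)−p(15): 5 → f
l(11)−a(0): 11 → l
f(5)−z(25): -20≡6 → g
x(23)−p(15): 8 → i
l(11)−a(0): 11 → l
w(22)−z(25): -3≡23 → x

syhfcyflgilx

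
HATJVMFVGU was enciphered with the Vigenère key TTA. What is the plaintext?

OHTQCMMCGB

Repeat the key across the ciphertext: TTATTATTAT
H(7)−T(19): -12≡14 → O
A(0)−T(19): -19≡7 → H
T(19)−A(0): 19 → T
J(9)−T(19): -10≡16 → Q
V(21)−T(19): 2 → C
M(12)−A(0): 12 → M
F(5)−T(19): -14≡12 → M
V(21)−T(19): 2 → C
G(6)−A(0): 6 → G
U(20)−T(19): 1 → B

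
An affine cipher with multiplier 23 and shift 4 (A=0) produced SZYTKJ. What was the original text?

ETCVYH

The inverse of 23 mod 26 is 17, since 23·17=391≡1. Apply D(y)=17·(y−4) mod 26:
S(18): 17·(18−4)=238≡4 → E
Z(25): 17·(25−4)=357≡19 → T
Y(24): 17·(24−4)=340≡2 → C
T(19): 17·(19−4)=255≡21 → V
K(10): 17·(10−4)=102≡24 → Y
J(9): 17·(9−4)=85≡7 → H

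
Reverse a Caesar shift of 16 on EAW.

E(4): 4−16=-12≡14 → O
A(0): 0−16=-16≡10 → K
W(22): 22−16=6 → G

OKG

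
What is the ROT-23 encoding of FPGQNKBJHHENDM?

F(5): 5+23=28≡2 → C
P(15): 15+23=38≡12 → M
G(6): 6+23=29≡3 → D
Q(16): 16+23=39≡13 → N
N(13): 13+23=36≡10 → K
K(10): 10+23=33≡7 → H
B(1): 1+23=24 → Y
J(9): 9+23=32≡6 → G
H(7): 7+23=30≡4 → E
H(7): 7+23=30≡4 → E
E(4): 4+23=27≡1 → B
N(13): 13+23=36≡10 → K
D(3): 3+23=26≡0 → A
M(12): 12+23=35≡9 → J

CMDNKHYGEEBKAJ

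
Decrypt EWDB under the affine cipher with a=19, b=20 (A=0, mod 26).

The inverse of 19 mod 26 is 11, since 19·11=209≡1. Apply D(y)=11·(y−20) mod 26:
E(4): 11·(4−20)=-176≡6 → G
W(22): 11·(22−20)=22 → W
D(3): 11·(3−20)=-187≡21 → V
B(1): 11·(1−20)=-209≡25 → Z

GWVZ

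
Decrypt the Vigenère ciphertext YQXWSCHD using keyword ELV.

UFCSHHDS

Repeat the key across the ciphertext: ELVELVEL
Y(24)−E(4): 20 → U
Q(16)−L(11): 5 → F
X(23)−V(21): 2 → C
W(22)−E(4): 18 → S
S(18)−L(11): 7 → H
C(2)−V(21): -19≡7 → H
H(7)−E(4): 3 → D
D(3)−L(11): -8≡18 → S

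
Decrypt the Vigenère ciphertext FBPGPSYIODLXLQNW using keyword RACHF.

OBNZKBYGHYUXJJIF

Repeat the key across the ciphertext: RACHFRACHFRACHFR
F(5)−R(17): -12≡14 → O
B(1)−A(0): 1 → B
P(15)−C(2): 13 → N
G(6)−H(7): -1≡25 → Z
P(15)−F(5): 10 → K
S(18)−R(17): 1 → B
Y(24)−A(0): 24 → Y
I(8)−C(2): 6 → G
O(14)−H(7): 7 → H
D(3)−F(5): -2≡24 → Y
L(11)−R(17): -6≡20 → U
X(23)−A(0): 23 → X
L(11)−C(2): 9 → J
Q(16)−H(7): 9 → J
N(13)−F(5): 8 → I
W(22)−R(17): 5 → F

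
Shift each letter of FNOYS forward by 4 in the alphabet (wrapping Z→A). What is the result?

F(5): 5+4=9 → J
N(13): 13+4=17 → R
O(14): 14+4=18 → S
Y(24): 24+4=28≡2 → C
S(18): 18+4=22 → W

JRSCW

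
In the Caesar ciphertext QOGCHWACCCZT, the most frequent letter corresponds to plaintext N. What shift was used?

15

The most frequent ciphertext letter is C (appears 4 times).
C is position 2; N is position 13.
Shift = -11≡15.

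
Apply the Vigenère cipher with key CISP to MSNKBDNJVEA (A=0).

Repeat the key across the message: CISPCISPCIS
M(12)+C(2): 14 → O
S(18)+I(8): 26≡0 → A
N(13)+S(18): 31≡5 → F
K(10)+P(15): 25 → Z
B(1)+C(2): 3 → D
D(3)+I(8): 11 → L
N(13)+S(18): 31≡5 → F
J(9)+P(15): 24 → Y
V(21)+C(2): 23 → X
E(4)+I(8): 12 → M
A(0)+S(18): 18 → S

OAFZDLFYXMS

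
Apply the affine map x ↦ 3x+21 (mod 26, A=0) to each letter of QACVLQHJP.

RVBGCRQWO

Q(16): 3·16+21=69≡17 → R
A(0): 3·0+21=21 → V
C(2): 3·2+21=27≡1 → B
V(21): 3·21+21=84≡6 → G
L(11): 3·11+21=54≡2 → C
Q(16): 3·16+21=69≡17 → R
H(7): 3·7+21=42≡16 → Q
J(9): 3·9+21=48≡22 → W
P(15): 3·15+21=66≡14 → O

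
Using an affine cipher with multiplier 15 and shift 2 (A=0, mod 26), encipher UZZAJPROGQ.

QNNCHTXEOI

U(20): 15·20+2=302≡16 → Q
Z(25): 15·25+2=377≡13 → N
Z(25): 15·25+2=377≡13 → N
A(0): 15·0+2=2 → C
J(9): 15·9+2=137≡7 → H
P(15): 15·15+2=227≡19 → T
R(17): 15·17+2=257≡23 → X
O(14): 15·14+2=212≡4 → E
G(6): 15·6+2=92≡14 → O
Q(16): 15·16+2=242≡8 → I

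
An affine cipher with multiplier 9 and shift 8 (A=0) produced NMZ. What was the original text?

The inverse of 9 mod 26 is 3, since 9·3=27≡1. Apply D(y)=3·(y−8) mod 26:
N(13): 3·(13−8)=15 → P
M(12): 3·(12−8)=12 → M
Z(25): 3·(25−8)=51≡25 → Z

PMZ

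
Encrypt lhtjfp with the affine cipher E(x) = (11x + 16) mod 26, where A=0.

l(11): 11·11+16=137≡7 → h
h(7): 11·7+16=93≡15 → p
t(19): 11·19+16=225≡17 → r
j(9): 11·9+16=115≡11 → l
f(5): 11·5+16=71≡19 → t
p(15): 11·15+16=181≡25 → z

hprltz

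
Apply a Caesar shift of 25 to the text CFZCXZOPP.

BEYBWYNOO

C(2): 2+25=27≡1 → B
F(5): 5+25=30≡4 → E
Z(25): 25+25=50≡24 → Y
C(2): 2+25=27≡1 → B
X(23): 23+25=48≡22 → W
Z(25): 25+25=50≡24 → Y
O(14): 14+25=39≡13 → N
P(15): 15+25=40≡14 → O
P(15): 15+25=40≡14 → O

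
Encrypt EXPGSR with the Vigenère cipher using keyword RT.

Repeat the key across the message: RTRTRT
E(4)+R(17): 21 → V
X(23)+T(19): 42≡16 → Q
P(15)+R(17): 32≡6 → G
G(6)+T(19): 25 → Z
S(18)+R(17): 35≡9 → J
R(17)+T(19): 36≡10 → K

VQGZJK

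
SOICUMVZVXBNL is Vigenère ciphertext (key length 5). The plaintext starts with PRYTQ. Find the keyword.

DXKJE

Subtract each crib letter from the matching ciphertext letter (mod 26):
S(18)−P(15)=3 → D
O(14)−R(17)=-3≡23 → X
I(8)−Y(24)=-16≡10 → K
C(2)−T(19)=-17≡9 → J
U(20)−Q(16)=4 → E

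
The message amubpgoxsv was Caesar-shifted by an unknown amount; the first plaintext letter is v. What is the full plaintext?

vhpwkbjsnq

From the crib: a(0)−v(21)=-21≡5, so the shift is 5.
Subtract 5 from each ciphertext letter:
a(0): 0−5=-5≡21 → v
m(12): 12−5=7 → h
u(20): 20−5=15 → p
b(1): 1−5=-4≡22 → w
p(15): 15−5=10 → k
g(6): 6−5=1 → b
o(14): 14−5=9 → j
x(23): 23−5=18 → s
s(18): 18−5=13 → n
v(21): 21−5=16 → q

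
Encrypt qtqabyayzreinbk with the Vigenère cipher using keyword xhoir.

naeisvhmhibpbjb

Repeat the key across the message: xhoirxhoirxhoir
q(16)+x(23): 39≡13 → n
t(19)+h(7): 26≡0 → a
q(16)+o(14): 30≡4 → e
a(0)+i(8): 8 → i
b(1)+r(17): 18 → s
y(24)+x(23): 47≡21 → v
a(0)+h(7): 7 → h
y(24)+o(14): 38≡12 → m
z(25)+i(8): 33≡7 → h
r(17)+r(17): 34≡8 → i
e(4)+x(23): 27≡1 → b
i(8)+h(7): 15 → p
n(13)+o(14): 27≡1 → b
b(1)+i(8): 9 → j
k(10)+r(17): 27≡1 → b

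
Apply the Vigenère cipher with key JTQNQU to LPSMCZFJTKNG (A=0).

Repeat the key across the message: JTQNQUJTQNQU
L(11)+J(9): 20 → U
P(15)+T(19): 34≡8 → I
S(18)+Q(16): 34≡8 → I
M(12)+N(13): 25 → Z
C(2)+Q(16): 18 → S
Z(25)+U(20): 45≡19 → T
F(5)+J(9): 14 → O
J(9)+T(19): 28≡2 → C
T(19)+Q(16): 35≡9 → J
K(10)+N(13): 23 → X
N(13)+Q(16): 29≡3 → D
G(6)+U(20): 26≡0 → A

UIIZSTOCJXDA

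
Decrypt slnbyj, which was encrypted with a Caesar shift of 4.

ohjxuf

s(18): 18−4=14 → o
l(11): 11−4=7 → h
n(13): 13−4=9 → j
b(1): 1−4=-3≡23 → x
y(24): 24−4=20 → u
j(9): 9−4=5 → f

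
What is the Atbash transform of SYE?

HBV

S(18) → H(7)
Y(24) → B(1)
E(4) → V(21)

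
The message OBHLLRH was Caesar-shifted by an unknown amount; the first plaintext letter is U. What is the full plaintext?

From the crib: O(14)−U(20)=-6≡20, so the shift is 20.
Subtract 20 from each ciphertext letter:
O(14): 14−20=-6≡20 → U
B(1): 1−20=-19≡7 → H
H(7): 7−20=-13≡13 → N
L(11): 11−20=-9≡17 → R
L(11): 11−20=-9≡17 → R
R(17): 17−20=-3≡23 → X
H(7): 7−20=-13≡13 → N

UHNRRXN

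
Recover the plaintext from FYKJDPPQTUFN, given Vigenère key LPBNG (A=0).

Repeat the key across the ciphertext: LPBNGLPBNGLP
F(5)−L(11): -6≡20 → U
Y(24)−P(15): 9 → J
K(10)−B(1): 9 → J
J(9)−N(13): -4≡22 → W
D(3)−G(6): -3≡23 → X
P(15)−L(11): 4 → E
P(15)−P(15): 0 → A
Q(16)−B(1): 15 → P
T(19)−N(13): 6 → G
U(20)−G(6): 14 → O
F(5)−L(11): -6≡20 → U
N(13)−P(15): -2≡24 → Y

UJJWXEAPGOUY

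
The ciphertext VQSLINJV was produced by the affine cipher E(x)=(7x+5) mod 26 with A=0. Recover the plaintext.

The inverse of 7 mod 26 is 15, since 7·15=105≡1. Apply D(y)=15·(y−5) mod 26:
V(21): 15·(21−5)=240≡6 → G
Q(16): 15·(16−5)=165≡9 → J
S(18): 15·(18−5)=195≡13 → N
L(11): 15·(11−5)=90≡12 → M
I(8): 15·(8−5)=45≡19 → T
N(13): 15·(13−5)=120≡16 → Q
J(9): 15·(9−5)=60≡8 → I
V(21): 15·(21−5)=240≡6 → G

GJNMTQIG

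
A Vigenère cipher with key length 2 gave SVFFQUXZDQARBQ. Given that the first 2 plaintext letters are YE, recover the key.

Subtract each crib letter from the matching ciphertext letter (mod 26):
S(18)−Y(24)=-6≡20 → U
V(21)−E(4)=17 → R

UR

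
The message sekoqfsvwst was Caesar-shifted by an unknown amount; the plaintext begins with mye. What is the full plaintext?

From the crib: s(18)−m(12)=6, so the shift is 6.
Subtract 6 from each ciphertext letter:
s(18): 18−6=12 → m
e(4): 4−6=-2≡24 → y
k(10): 10−6=4 → e
o(14): 14−6=8 → i
q(16): 16−6=10 → k
f(5): 5−6=-1≡25 → z
s(18): 18−6=12 → m
v(21): 21−6=15 → p
w(22): 22−6=16 → q
s(18): 18−6=12 → m
t(19): 19−6=13 → n

myeikzmpqmn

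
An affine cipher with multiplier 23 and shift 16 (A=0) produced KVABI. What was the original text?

CHOFU

The inverse of 23 mod 26 is 17, since 23·17=391≡1. Apply D(y)=17·(y−16) mod 26:
K(10): 17·(10−16)=-102≡2 → C
V(21): 17·(21−16)=85≡7 → H
A(0): 17·(0−16)=-272≡14 → O
B(1): 17·(1−16)=-255≡5 → F
I(8): 17·(8−16)=-136≡20 → U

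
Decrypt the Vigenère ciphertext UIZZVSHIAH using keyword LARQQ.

JIIJFHHRKR

Repeat the key across the ciphertext: LARQQLARQQ
U(20)−L(11): 9 → J
I(8)−A(0): 8 → I
Z(25)−R(17): 8 → I
Z(25)−Q(16): 9 → J
V(21)−Q(16): 5 → F
S(18)−L(11): 7 → H
H(7)−A(0): 7 → H
I(8)−R(17): -9≡17 → R
A(0)−Q(16): -16≡10 → K
H(7)−Q(16): -9≡17 → R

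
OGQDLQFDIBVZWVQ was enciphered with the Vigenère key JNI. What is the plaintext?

FTIUYIWQASIRNII

Repeat the key across the ciphertext: JNIJNIJNIJNIJNI
O(14)−J(9): 5 → F
G(6)−N(13): -7≡19 → T
Q(16)−I(8): 8 → I
D(3)−J(9): -6≡20 → U
L(11)−N(13): -2≡24 → Y
Q(16)−I(8): 8 → I
F(5)−J(9): -4≡22 → W
D(3)−N(13): -10≡16 → Q
I(8)−I(8): 0 → A
B(1)−J(9): -8≡18 → S
V(21)−N(13): 8 → I
Z(25)−I(8): 17 → R
W(22)−J(9): 13 → N
V(21)−N(13): 8 → I
Q(16)−I(8): 8 → I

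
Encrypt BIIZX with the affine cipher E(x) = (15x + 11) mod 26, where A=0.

ABBWS

B(1): 15·1+11=26≡0 → A
I(8): 15·8+11=131≡1 → B
I(8): 15·8+11=131≡1 → B
Z(25): 15·25+11=386≡22 → W
X(23): 15·23+11=356≡18 → S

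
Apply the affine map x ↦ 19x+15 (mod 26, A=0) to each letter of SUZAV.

S(18): 19·18+15=357≡19 → T
U(20): 19·20+15=395≡5 → F
Z(25): 19·25+15=490≡22 → W
A(0): 19·0+15=15 → P
V(21): 19·21+15=414≡24 → Y

TFWPY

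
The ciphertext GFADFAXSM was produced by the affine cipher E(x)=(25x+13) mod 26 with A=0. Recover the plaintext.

HINKINQVB

The inverse of 25 mod 26 is 25, since 25·25=625≡1. Apply D(y)=25·(y−13) mod 26:
G(6): 25·(6−13)=-175≡7 → H
F(5): 25·(5−13)=-200≡8 → I
A(0): 25·(0−13)=-325≡13 → N
D(3): 25·(3−13)=-250≡10 → K
F(5): 25·(5−13)=-200≡8 → I
A(0): 25·(0−13)=-325≡13 → N
X(23): 25·(23−13)=250≡16 → Q
S(18): 25·(18−13)=125≡21 → V
M(12): 25·(12−13)=-25≡1 → B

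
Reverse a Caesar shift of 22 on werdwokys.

aivhasocw

w(22): 22−22=0 → a
e(4): 4−22=-18≡8 → i
r(17): 17−22=-5≡21 → v
d(3): 3−22=-19≡7 → h
w(22): 22−22=0 → a
o(14): 14−22=-8≡18 → s
k(10): 10−22=-12≡14 → o
y(24): 24−22=2 → c
s(18): 18−22=-4≡22 → w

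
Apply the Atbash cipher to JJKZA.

QQPAZ

J(9) → Q(16)
J(9) → Q(16)
K(10) → P(15)
Z(25) → A(0)
A(0) → Z(25)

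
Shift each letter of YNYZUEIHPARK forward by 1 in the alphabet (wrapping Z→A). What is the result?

ZOZAVFJIQBSL

Y(24): 24+1=25 → Z
N(13): 13+1=14 → O
Y(24): 24+1=25 → Z
Z(25): 25+1=26≡0 → A
U(20): 20+1=21 → V
E(4): 4+1=5 → F
I(8): 8+1=9 → J
H(7): 7+1=8 → I
P(15): 15+1=16 → Q
A(0): 0+1=1 → B
R(17): 17+1=18 → S
K(10): 10+1=11 → L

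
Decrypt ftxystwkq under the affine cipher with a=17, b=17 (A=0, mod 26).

kuifxulvd

The inverse of 17 mod 26 is 23, since 17·23=391≡1. Apply D(y)=23·(y−17) mod 26:
f(5): 23·(5−17)=-276≡10 → k
t(19): 23·(19−17)=46≡20 → u
x(23): 23·(23−17)=138≡8 → i
y(24): 23·(24−17)=161≡5 → f
s(18): 23·(18−17)=23 → x
t(19): 23·(19−17)=46≡20 → u
w(22): 23·(22−17)=115≡11 → l
k(10): 23·(10−17)=-161≡21 → v
q(16): 23·(16−17)=-23≡3 → d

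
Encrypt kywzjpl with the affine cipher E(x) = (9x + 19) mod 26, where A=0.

fbjkwyo

k(10): 9·10+19=109≡5 → f
y(24): 9·24+19=235≡1 → b
w(22): 9·22+19=217≡9 → j
z(25): 9·25+19=244≡10 → k
j(9): 9·9+19=100≡22 → w
p(15): 9·15+19=154≡24 → y
l(11): 9·11+19=118≡14 → o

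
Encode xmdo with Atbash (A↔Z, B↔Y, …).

x(23) → c(2)
m(12) → n(13)
d(3) → w(22)
o(14) → l(11)

cnwl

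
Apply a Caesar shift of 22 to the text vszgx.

v(21): 21+22=43≡17 → r
s(18): 18+22=40≡14 → o
z(25): 25+22=47≡21 → v
g(6): 6+22=28≡2 → c
x(23): 23+22=45≡19 → t

rovct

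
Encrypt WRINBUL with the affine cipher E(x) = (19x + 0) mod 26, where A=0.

W(22): 19·22+0=418≡2 → C
R(17): 19·17+0=323≡11 → L
I(8): 19·8+0=152≡22 → W
N(13): 19·13+0=247≡13 → N
B(1): 19·1+0=19 → T
U(20): 19·20+0=380≡16 → Q
L(11): 19·11+0=209≡1 → B

CLWNTQB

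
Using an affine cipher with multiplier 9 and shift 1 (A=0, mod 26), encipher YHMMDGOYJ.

Y(24): 9·24+1=217≡9 → J
H(7): 9·7+1=64≡12 → M
M(12): 9·12+1=109≡5 → F
M(12): 9·12+1=109≡5 → F
D(3): 9·3+1=28≡2 → C
G(6): 9·6+1=55≡3 → D
O(14): 9·14+1=127≡23 → X
Y(24): 9·24+1=217≡9 → J
J(9): 9·9+1=82≡4 → E

JMFFCDXJE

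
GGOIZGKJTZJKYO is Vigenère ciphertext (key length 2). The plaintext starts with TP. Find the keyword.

NR

Subtract each crib letter from the matching ciphertext letter (mod 26):
G(6)−T(19)=-13≡13 → N
G(6)−P(15)=-9≡17 → R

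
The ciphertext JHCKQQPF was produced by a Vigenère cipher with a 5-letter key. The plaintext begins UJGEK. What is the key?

PYWGG

Subtract each crib letter from the matching ciphertext letter (mod 26):
J(9)−U(20)=-11≡15 → P
H(7)−J(9)=-2≡24 → Y
C(2)−G(6)=-4≡22 → W
K(10)−E(4)=6 → G
Q(16)−K(10)=6 → G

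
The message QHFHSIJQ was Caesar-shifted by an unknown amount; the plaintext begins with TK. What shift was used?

From the crib: Q(16)−T(19)=-3≡23, so the shift is 23.

23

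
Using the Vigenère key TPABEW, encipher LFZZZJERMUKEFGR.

EUZADFXGMVOAYVR

Repeat the key across the message: TPABEWTPABEWTPA
L(11)+T(19): 30≡4 → E
F(5)+P(15): 20 → U
Z(25)+A(0): 25 → Z
Z(25)+B(1): 26≡0 → A
Z(25)+E(4): 29≡3 → D
J(9)+W(22): 31≡5 → F
E(4)+T(19): 23 → X
R(17)+P(15): 32≡6 → G
M(12)+A(0): 12 → M
U(20)+B(1): 21 → V
K(10)+E(4): 14 → O
E(4)+W(22): 26≡0 → A
F(5)+T(19): 24 → Y
G(6)+P(15): 21 → V
R(17)+A(0): 17 → R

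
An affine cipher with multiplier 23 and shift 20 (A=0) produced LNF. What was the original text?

The inverse of 23 mod 26 is 17, since 23·17=391≡1. Apply D(y)=17·(y−20) mod 26:
L(11): 17·(11−20)=-153≡3 → D
N(13): 17·(13−20)=-119≡11 → L
F(5): 17·(5−20)=-255≡5 → F

DLF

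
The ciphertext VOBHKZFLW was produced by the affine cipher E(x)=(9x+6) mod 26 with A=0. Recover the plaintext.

TYLDMFXPW

The inverse of 9 mod 26 is 3, since 9·3=27≡1. Apply D(y)=3·(y−6) mod 26:
V(21): 3·(21−6)=45≡19 → T
O(14): 3·(14−6)=24 → Y
B(1): 3·(1−6)=-15≡11 → L
H(7): 3·(7−6)=3 → D
K(10): 3·(10−6)=12 → M
Z(25): 3·(25−6)=57≡5 → F
F(5): 3·(5−6)=-3≡23 → X
L(11): 3·(11−6)=15 → P
W(22): 3·(22−6)=48≡22 → W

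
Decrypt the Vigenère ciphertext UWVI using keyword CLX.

SLYG

Repeat the key across the ciphertext: CLXC
U(20)−C(2): 18 → S
W(22)−L(11): 11 → L
V(21)−X(23): -2≡24 → Y
I(8)−C(2): 6 → G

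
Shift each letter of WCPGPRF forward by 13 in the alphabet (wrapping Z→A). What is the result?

JPCTCES

W(22): 22+13=35≡9 → J
C(2): 2+13=15 → P
P(15): 15+13=28≡2 → C
G(6): 6+13=19 → T
P(15): 15+13=28≡2 → C
R(17): 17+13=30≡4 → E
F(5): 5+13=18 → S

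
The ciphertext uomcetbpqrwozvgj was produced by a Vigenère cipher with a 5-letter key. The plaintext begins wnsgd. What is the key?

ybuwb

Subtract each crib letter from the matching ciphertext letter (mod 26):
u(20)−w(22)=-2≡24 → y
o(14)−n(13)=1 → b
m(12)−s(18)=-6≡20 → u
c(2)−g(6)=-4≡22 → w
e(4)−d(3)=1 → b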